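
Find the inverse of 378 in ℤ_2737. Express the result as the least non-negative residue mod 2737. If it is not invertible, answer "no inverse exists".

no inverse exists

Euclidean algorithm on 2737, 378:
2737 = 7*378 + 91
378 = 4*91 + 14
91 = 6*14 + 7
14 = 2*7 + 0
gcd(378, 2737) = 7 ≠ 1, so 378 has no multiplicative inverse modulo 2737.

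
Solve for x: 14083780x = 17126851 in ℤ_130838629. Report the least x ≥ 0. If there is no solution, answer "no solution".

First find gcd(14083780, 130838629):
130838629 = 9×14083780 + 4084609
14083780 = 3×4084609 + 1829953
4084609 = 2×1829953 + 424703
1829953 = 4×424703 + 131141
424703 = 3×131141 + 31280
131141 = 4×31280 + 6021
31280 = 5×6021 + 1175
6021 = 5×1175 + 146
1175 = 8×146 + 7
146 = 20×7 + 6
7 = 1×6 + 1
6 = 6×1 + 0
gcd = 1, so a unique solution mod 130838629 exists.
Back-substitute for the Bézout coefficients:
1 = 7 − 6
1 = −146 + 21·7
1 = 21·1175 − 169·146
1 = −169·6021 + 866·1175
1 = 866·31280 − 4499·6021
1 = −4499·131141 + 18862·31280
1 = 18862·424703 − 61085·131141
1 = −61085·1829953 + 263202·424703
1 = 263202·4084609 − 587489·1829953
1 = −587489·14083780 + 2025669·4084609
1 = 2025669·130838629 − 18818510·14083780
So 14083780·(-18818510) ≡ 1 (mod 130838629), giving 14083780⁻¹ ≡ 112020119.
x ≡ 14083780⁻¹·17126851 ≡ 112020119·17126851 ≡ 43289656 (mod 130838629).

43289656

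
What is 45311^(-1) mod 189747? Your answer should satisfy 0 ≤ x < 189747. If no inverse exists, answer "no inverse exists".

gcd(189747, 45311) by repeated division:
189747 = 4×45311 + 8503
45311 = 5×8503 + 2796
8503 = 3×2796 + 115
2796 = 24×115 + 36
115 = 3×36 + 7
36 = 5×7 + 1
7 = 7×1 + 0
The gcd is 1. Working backward:
1 = 36 − 5·7
1 = −5·115 + 16·36
1 = 16·2796 − 389·115
1 = −389·8503 + 1183·2796
1 = 1183·45311 − 6304·8503
1 = −6304·189747 + 26399·45311
So 45311·26399 ≡ 1 (mod 189747).

26399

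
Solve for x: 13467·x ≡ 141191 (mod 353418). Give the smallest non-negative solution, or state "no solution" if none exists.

gcd(13467, 353418):
353418 = 26·13467 + 3276
13467 = 4·3276 + 363
3276 = 9·363 + 9
363 = 40·9 + 3
9 = 3·3 + 0
gcd = 3, but 3 ∤ 141191, so the congruence has no solution.

no solution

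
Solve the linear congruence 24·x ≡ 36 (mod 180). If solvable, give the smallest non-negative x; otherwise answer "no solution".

9

First find gcd(24, 180):
180 = 7×24 + 12
24 = 2×12 + 0
gcd = 12 and 12 | 36, so solutions exist. Divide through by 12: 2x ≡ 3 (mod 15).
Now find 2⁻¹ mod 15:
15 = 7·2 + 1
2 = 2·1 + 0
Back-substitute:
1 = 15 − 7·2
So 2·(-7) ≡ 1 (mod 15), i.e. 2⁻¹ ≡ 8.
Then x ≡ 8·3 ≡ 9 (mod 15); the smallest non-negative solution is x = 9.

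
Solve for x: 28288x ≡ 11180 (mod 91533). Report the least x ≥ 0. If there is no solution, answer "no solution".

First find gcd(28288, 91533):
91533 = 3×28288 + 6669
28288 = 4×6669 + 1612
6669 = 4×1612 + 221
1612 = 7×221 + 65
221 = 3×65 + 26
65 = 2×26 + 13
26 = 2×13 + 0
gcd = 13 and 13 | 11180, so solutions exist. Divide through by 13: 2176x ≡ 860 (mod 7041).
Now find 2176⁻¹ mod 7041:
7041 = 3×2176 + 513
2176 = 4×513 + 124
513 = 4×124 + 17
124 = 7×17 + 5
17 = 3×5 + 2
5 = 2×2 + 1
2 = 2×1 + 0
Back-substitute:
1 = 5 − 2·2
1 = −2·17 + 7·5
1 = 7·124 − 51·17
1 = −51·513 + 211·124
1 = 211·2176 − 895·513
1 = −895·7041 + 2896·2176
So 2176⁻¹ ≡ 2896 (mod 7041).
Then x ≡ 2896·860 ≡ 5087 (mod 7041); the smallest non-negative solution is x = 5087.

5087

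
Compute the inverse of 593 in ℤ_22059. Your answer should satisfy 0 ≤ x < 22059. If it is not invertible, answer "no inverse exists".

gcd(22059, 593) by repeated division:
22059 = 37×593 + 118
593 = 5×118 + 3
118 = 39×3 + 1
3 = 3×1 + 0
gcd = 1, so the inverse exists. Back-substitute:
1 = 118 − 39·3
1 = −39·593 + 196·118
1 = 196·22059 − 7291·593
So 593·(-7291) ≡ 1 (mod 22059), and -7291 ≡ 14768 (mod 22059).

14768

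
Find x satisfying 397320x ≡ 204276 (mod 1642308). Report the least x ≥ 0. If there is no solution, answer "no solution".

13240

First find gcd(397320, 1642308):
1642308 = 4×397320 + 53028
397320 = 7×53028 + 26124
53028 = 2×26124 + 780
26124 = 33×780 + 384
780 = 2×384 + 12
384 = 32×12 + 0
gcd = 12 and 12 | 204276, so solutions exist. Divide through by 12: 33110x ≡ 17023 (mod 136859).
Now find 33110⁻¹ mod 136859:
136859 = 4*33110 + 4419
33110 = 7*4419 + 2177
4419 = 2*2177 + 65
2177 = 33*65 + 32
65 = 2*32 + 1
32 = 32*1 + 0
Back-substitute:
1 = 65 − 2·32
1 = −2·2177 + 67·65
1 = 67·4419 − 136·2177
1 = −136·33110 + 1019·4419
1 = 1019·136859 − 4212·33110
So 33110·(-4212) ≡ 1 (mod 136859), i.e. 33110⁻¹ ≡ 132647.
Then x ≡ 132647·17023 ≡ 13240 (mod 136859); the smallest non-negative solution is x = 13240.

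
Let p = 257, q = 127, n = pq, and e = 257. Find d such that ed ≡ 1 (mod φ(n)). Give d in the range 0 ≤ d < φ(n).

φ(n) = (p−1)(q−1) = 256·126 = 32256.
Need d with 257·d ≡ 1 (mod 32256). Apply the extended Euclidean algorithm:
32256 = 125×257 + 131
257 = 1×131 + 126
131 = 1×126 + 5
126 = 25×5 + 1
5 = 5×1 + 0
Back-substitute:
1 = 126 − 25·5
1 = −25·131 + 26·126
1 = 26·257 − 51·131
1 = −51·32256 + 6401·257
So 257·6401 ≡ 1 (mod 32256), hence d = 6401.

6401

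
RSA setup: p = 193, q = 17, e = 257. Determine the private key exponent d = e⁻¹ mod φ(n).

1793

φ(n) = (p−1)(q−1) = 192·16 = 3072.
Need d with 257·d ≡ 1 (mod 3072). Apply the extended Euclidean algorithm:
3072 = 11*257 + 245
257 = 1*245 + 12
245 = 20*12 + 5
12 = 2*5 + 2
5 = 2*2 + 1
2 = 2*1 + 0
Back-substitute:
1 = 5 − 2·2
1 = −2·12 + 5·5
1 = 5·245 − 102·12
1 = −102·257 + 107·245
1 = 107·3072 − 1279·257
So 257·(-1279) ≡ 1 (mod 3072), hence d ≡ -1279 ≡ 1793 (mod 3072).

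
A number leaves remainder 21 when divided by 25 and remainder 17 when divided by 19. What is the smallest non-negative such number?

Write x = 21 + 25·k. Then 25·k ≡ 17 − 21 ≡ 15 (mod 19).
Need 25⁻¹ mod 19. Extended Euclid on (19, 6):
19 = 3×6 + 1
6 = 6×1 + 0
Back-substitute:
1 = 19 − 3·6
25⁻¹ ≡ 16 (mod 19), so k ≡ 16·15 ≡ 12 (mod 19).
x = 21 + 25·12 = 321.

321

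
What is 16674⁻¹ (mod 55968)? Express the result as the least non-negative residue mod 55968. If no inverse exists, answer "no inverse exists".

Compute gcd(16674, 55968):
55968 = 3·16674 + 5946
16674 = 2·5946 + 4782
5946 = 1·4782 + 1164
4782 = 4·1164 + 126
1164 = 9·126 + 30
126 = 4·30 + 6
30 = 5·6 + 0
Since gcd = 6 > 1, 16674 is not a unit mod 55968.

no inverse exists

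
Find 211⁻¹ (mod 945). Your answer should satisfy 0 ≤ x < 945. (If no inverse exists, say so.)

Extended Euclidean algorithm:
945 = 4*211 + 101
211 = 2*101 + 9
101 = 11*9 + 2
9 = 4*2 + 1
2 = 2*1 + 0
The gcd is 1. Working backward:
1 = 9 − 4·2
1 = −4·101 + 45·9
1 = 45·211 − 94·101
1 = −94·945 + 421·211
So 211·421 ≡ 1 (mod 945).

421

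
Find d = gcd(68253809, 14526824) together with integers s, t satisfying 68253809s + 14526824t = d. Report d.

13

Repeated division:
68253809 = 4×14526824 + 10146513
14526824 = 1×10146513 + 4380311
10146513 = 2×4380311 + 1385891
4380311 = 3×1385891 + 222638
1385891 = 6×222638 + 50063
222638 = 4×50063 + 22386
50063 = 2×22386 + 5291
22386 = 4×5291 + 1222
5291 = 4×1222 + 403
1222 = 3×403 + 13
403 = 31×13 + 0
gcd(68253809, 14526824) = 13.
Working backward:
13 = 1222 − 3·403
13 = −3·5291 + 13·1222
13 = 13·22386 − 55·5291
13 = −55·50063 + 123·22386
13 = 123·222638 − 547·50063
13 = −547·1385891 + 3405·222638
13 = 3405·4380311 − 10762·1385891
13 = −10762·10146513 + 24929·4380311
13 = 24929·14526824 − 35691·10146513
13 = −35691·68253809 + 167693·14526824
So 13 = (-35691)·68253809 + (167693)·14526824.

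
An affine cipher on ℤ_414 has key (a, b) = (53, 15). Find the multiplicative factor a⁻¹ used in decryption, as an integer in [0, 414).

125

Extended Euclidean algorithm:
414 = 7×53 + 43
53 = 1×43 + 10
43 = 4×10 + 3
10 = 3×3 + 1
3 = 3×1 + 0
The gcd is 1. Working backward:
1 = 10 − 3·3
1 = −3·43 + 13·10
1 = 13·53 − 16·43
1 = −16·414 + 125·53
So 53·125 ≡ 1 (mod 414).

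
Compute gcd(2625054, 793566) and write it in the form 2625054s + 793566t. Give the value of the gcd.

6

Euclidean algorithm:
2625054 = 3*793566 + 244356
793566 = 3*244356 + 60498
244356 = 4*60498 + 2364
60498 = 25*2364 + 1398
2364 = 1*1398 + 966
1398 = 1*966 + 432
966 = 2*432 + 102
432 = 4*102 + 24
102 = 4*24 + 6
24 = 4*6 + 0
gcd(2625054, 793566) = 6.
Express as a combination:
6 = 102 − 4·24
6 = −4·432 + 17·102
6 = 17·966 − 38·432
6 = −38·1398 + 55·966
6 = 55·2364 − 93·1398
6 = −93·60498 + 2380·2364
6 = 2380·244356 − 9613·60498
6 = −9613·793566 + 31219·244356
6 = 31219·2625054 − 103270·793566
So 6 = (31219)·2625054 + (-103270)·793566.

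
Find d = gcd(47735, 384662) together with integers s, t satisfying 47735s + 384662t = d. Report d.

1

Euclidean algorithm:
384662 = 8*47735 + 2782
47735 = 17*2782 + 441
2782 = 6*441 + 136
441 = 3*136 + 33
136 = 4*33 + 4
33 = 8*4 + 1
4 = 4*1 + 0
gcd(47735, 384662) = 1.
Express as a combination:
1 = 33 − 8·4
1 = −8·136 + 33·33
1 = 33·441 − 107·136
1 = −107·2782 + 675·441
1 = 675·47735 − 11582·2782
1 = −11582·384662 + 93331·47735
So 1 = (-11582)·384662 + (93331)·47735.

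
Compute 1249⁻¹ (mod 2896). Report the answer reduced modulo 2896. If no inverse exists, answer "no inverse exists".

2001

Extended Euclidean algorithm:
2896 = 2×1249 + 398
1249 = 3×398 + 55
398 = 7×55 + 13
55 = 4×13 + 3
13 = 4×3 + 1
3 = 3×1 + 0
The gcd is 1. Working backward:
1 = 13 − 4·3
1 = −4·55 + 17·13
1 = 17·398 − 123·55
1 = −123·1249 + 386·398
1 = 386·2896 − 895·1249
Hence 1249⁻¹ ≡ -895 ≡ 2001 (mod 2896).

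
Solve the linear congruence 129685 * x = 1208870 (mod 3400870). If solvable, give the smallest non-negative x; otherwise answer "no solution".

First find gcd(129685, 3400870):
3400870 = 26*129685 + 29060
129685 = 4*29060 + 13445
29060 = 2*13445 + 2170
13445 = 6*2170 + 425
2170 = 5*425 + 45
425 = 9*45 + 20
45 = 2*20 + 5
20 = 4*5 + 0
gcd = 5 and 5 | 1208870, so solutions exist. Divide through by 5: 25937x ≡ 241774 (mod 680174).
Now find 25937⁻¹ mod 680174:
680174 = 26·25937 + 5812
25937 = 4·5812 + 2689
5812 = 2·2689 + 434
2689 = 6·434 + 85
434 = 5·85 + 9
85 = 9·9 + 4
9 = 2·4 + 1
4 = 4·1 + 0
Back-substitute:
1 = 9 − 2·4
1 = −2·85 + 19·9
1 = 19·434 − 97·85
1 = −97·2689 + 601·434
1 = 601·5812 − 1299·2689
1 = −1299·25937 + 5797·5812
1 = 5797·680174 − 152021·25937
So 25937·(-152021) ≡ 1 (mod 680174), i.e. 25937⁻¹ ≡ 528153.
Then x ≡ 528153·241774 ≡ 517358 (mod 680174); the smallest non-negative solution is x = 517358.

517358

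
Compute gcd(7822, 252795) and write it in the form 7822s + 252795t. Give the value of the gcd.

Euclidean algorithm:
252795 = 32*7822 + 2491
7822 = 3*2491 + 349
2491 = 7*349 + 48
349 = 7*48 + 13
48 = 3*13 + 9
13 = 1*9 + 4
9 = 2*4 + 1
4 = 4*1 + 0
gcd(7822, 252795) = 1.
Back-substituting:
1 = 9 − 2·4
1 = −2·13 + 3·9
1 = 3·48 − 11·13
1 = −11·349 + 80·48
1 = 80·2491 − 571·349
1 = −571·7822 + 1793·2491
1 = 1793·252795 − 57947·7822
So 1 = (1793)·252795 + (-57947)·7822.

1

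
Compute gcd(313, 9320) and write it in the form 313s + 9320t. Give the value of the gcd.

1

Repeated division:
9320 = 29×313 + 243
313 = 1×243 + 70
243 = 3×70 + 33
70 = 2×33 + 4
33 = 8×4 + 1
4 = 4×1 + 0
gcd(313, 9320) = 1.
Back-substituting:
1 = 33 − 8·4
1 = −8·70 + 17·33
1 = 17·243 − 59·70
1 = −59·313 + 76·243
1 = 76·9320 − 2263·313
So 1 = (76)·9320 + (-2263)·313.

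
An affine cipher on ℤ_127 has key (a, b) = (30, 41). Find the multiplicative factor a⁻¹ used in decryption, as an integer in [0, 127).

72

Extended Euclidean algorithm:
127 = 4*30 + 7
30 = 4*7 + 2
7 = 3*2 + 1
2 = 2*1 + 0
The gcd is 1. Working backward:
1 = 7 − 3·2
1 = −3·30 + 13·7
1 = 13·127 − 55·30
Hence 30⁻¹ ≡ -55 ≡ 72 (mod 127).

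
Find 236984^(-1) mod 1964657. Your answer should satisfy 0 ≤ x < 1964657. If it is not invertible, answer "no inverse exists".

1357537

Run Euclid on (1964657, 236984):
1964657 = 8*236984 + 68785
236984 = 3*68785 + 30629
68785 = 2*30629 + 7527
30629 = 4*7527 + 521
7527 = 14*521 + 233
521 = 2*233 + 55
233 = 4*55 + 13
55 = 4*13 + 3
13 = 4*3 + 1
3 = 3*1 + 0
The gcd is 1. Working backward:
1 = 13 − 4·3
1 = −4·55 + 17·13
1 = 17·233 − 72·55
1 = −72·521 + 161·233
1 = 161·7527 − 2326·521
1 = −2326·30629 + 9465·7527
1 = 9465·68785 − 21256·30629
1 = −21256·236984 + 73233·68785
1 = 73233·1964657 − 607120·236984
Thus 236984·(-607120) ≡ 1 (mod 1964657); reducing, -607120 mod 1964657 = 1357537.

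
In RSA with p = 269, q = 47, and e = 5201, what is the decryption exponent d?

φ(n) = (p−1)(q−1) = 268·46 = 12328.
Need d with 5201·d ≡ 1 (mod 12328). Apply the extended Euclidean algorithm:
12328 = 2·5201 + 1926
5201 = 2·1926 + 1349
1926 = 1·1349 + 577
1349 = 2·577 + 195
577 = 2·195 + 187
195 = 1·187 + 8
187 = 23·8 + 3
8 = 2·3 + 2
3 = 1·2 + 1
2 = 2·1 + 0
Back-substitute:
1 = 3 − 2
1 = −8 + 3·3
1 = 3·187 − 70·8
1 = −70·195 + 73·187
1 = 73·577 − 216·195
1 = −216·1349 + 505·577
1 = 505·1926 − 721·1349
1 = −721·5201 + 1947·1926
1 = 1947·12328 − 4615·5201
So 5201·(-4615) ≡ 1 (mod 12328), hence d ≡ -4615 ≡ 7713 (mod 12328).

7713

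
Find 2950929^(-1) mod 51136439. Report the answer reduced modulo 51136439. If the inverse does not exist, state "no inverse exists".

Extended Euclidean algorithm:
51136439 = 17·2950929 + 970646
2950929 = 3·970646 + 38991
970646 = 24·38991 + 34862
38991 = 1·34862 + 4129
34862 = 8·4129 + 1830
4129 = 2·1830 + 469
1830 = 3·469 + 423
469 = 1·423 + 46
423 = 9·46 + 9
46 = 5·9 + 1
9 = 9·1 + 0
The gcd is 1. Working backward:
1 = 46 − 5·9
1 = −5·423 + 46·46
1 = 46·469 − 51·423
1 = −51·1830 + 199·469
1 = 199·4129 − 449·1830
1 = −449·34862 + 3791·4129
1 = 3791·38991 − 4240·34862
1 = −4240·970646 + 105551·38991
1 = 105551·2950929 − 320893·970646
1 = −320893·51136439 + 5560732·2950929
So 2950929·5560732 ≡ 1 (mod 51136439).

5560732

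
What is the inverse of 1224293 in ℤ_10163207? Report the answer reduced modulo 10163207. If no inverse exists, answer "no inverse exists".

Apply the Euclidean algorithm to 10163207 and 1224293:
10163207 = 8*1224293 + 368863
1224293 = 3*368863 + 117704
368863 = 3*117704 + 15751
117704 = 7*15751 + 7447
15751 = 2*7447 + 857
7447 = 8*857 + 591
857 = 1*591 + 266
591 = 2*266 + 59
266 = 4*59 + 30
59 = 1*30 + 29
30 = 1*29 + 1
29 = 29*1 + 0
gcd = 1, so the inverse exists. Back-substitute:
1 = 30 − 29
1 = −59 + 2·30
1 = 2·266 − 9·59
1 = −9·591 + 20·266
1 = 20·857 − 29·591
1 = −29·7447 + 252·857
1 = 252·15751 − 533·7447
1 = −533·117704 + 3983·15751
1 = 3983·368863 − 12482·117704
1 = −12482·1224293 + 41429·368863
1 = 41429·10163207 − 343914·1224293
Thus 1224293·(-343914) ≡ 1 (mod 10163207); reducing, -343914 mod 10163207 = 9819293.

9819293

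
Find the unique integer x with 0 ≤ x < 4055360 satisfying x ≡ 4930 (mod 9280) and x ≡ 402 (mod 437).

Write x = 4930 + 9280·k. Then 9280·k ≡ 402 − 4930 ≡ 279 (mod 437).
Need 9280⁻¹ mod 437. Extended Euclid on (437, 103):
437 = 4·103 + 25
103 = 4·25 + 3
25 = 8·3 + 1
3 = 3·1 + 0
Back-substitute:
1 = 25 − 8·3
1 = −8·103 + 33·25
1 = 33·437 − 140·103
9280⁻¹ ≡ 297 (mod 437), so k ≡ 297·279 ≡ 270 (mod 437).
x = 4930 + 9280·270 = 2510530.

2510530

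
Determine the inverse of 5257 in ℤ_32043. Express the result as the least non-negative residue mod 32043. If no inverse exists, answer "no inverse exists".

gcd(32043, 5257) by repeated division:
32043 = 6×5257 + 501
5257 = 10×501 + 247
501 = 2×247 + 7
247 = 35×7 + 2
7 = 3×2 + 1
2 = 2×1 + 0
gcd = 1, so the inverse exists. Back-substitute:
1 = 7 − 3·2
1 = −3·247 + 106·7
1 = 106·501 − 215·247
1 = −215·5257 + 2256·501
1 = 2256·32043 − 13751·5257
Thus 5257·(-13751) ≡ 1 (mod 32043); reducing, -13751 mod 32043 = 18292.

18292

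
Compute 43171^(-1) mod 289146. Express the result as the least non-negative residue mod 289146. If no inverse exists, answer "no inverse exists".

125287

gcd(289146, 43171) by repeated division:
289146 = 6×43171 + 30120
43171 = 1×30120 + 13051
30120 = 2×13051 + 4018
13051 = 3×4018 + 997
4018 = 4×997 + 30
997 = 33×30 + 7
30 = 4×7 + 2
7 = 3×2 + 1
2 = 2×1 + 0
gcd = 1, so the inverse exists. Back-substitute:
1 = 7 − 3·2
1 = −3·30 + 13·7
1 = 13·997 − 432·30
1 = −432·4018 + 1741·997
1 = 1741·13051 − 5655·4018
1 = −5655·30120 + 13051·13051
1 = 13051·43171 − 18706·30120
1 = −18706·289146 + 125287·43171
So 43171·125287 ≡ 1 (mod 289146).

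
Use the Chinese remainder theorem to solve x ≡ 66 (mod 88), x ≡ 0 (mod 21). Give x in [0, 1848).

Write x = 66 + 88·k. Then 88·k ≡ 0 − 66 ≡ 18 (mod 21).
Need 88⁻¹ mod 21. Extended Euclid on (21, 4):
21 = 5*4 + 1
4 = 4*1 + 0
Back-substitute:
1 = 21 − 5·4
88⁻¹ ≡ 16 (mod 21), so k ≡ 16·18 ≡ 15 (mod 21).
x = 66 + 88·15 = 1386.

1386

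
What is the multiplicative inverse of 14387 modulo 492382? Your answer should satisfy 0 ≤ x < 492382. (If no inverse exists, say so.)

429307

Extended Euclidean algorithm:
492382 = 34·14387 + 3224
14387 = 4·3224 + 1491
3224 = 2·1491 + 242
1491 = 6·242 + 39
242 = 6·39 + 8
39 = 4·8 + 7
8 = 1·7 + 1
7 = 7·1 + 0
gcd = 1, so the inverse exists. Back-substitute:
1 = 8 − 7
1 = −39 + 5·8
1 = 5·242 − 31·39
1 = −31·1491 + 191·242
1 = 191·3224 − 413·1491
1 = −413·14387 + 1843·3224
1 = 1843·492382 − 63075·14387
Thus 14387·(-63075) ≡ 1 (mod 492382); reducing, -63075 mod 492382 = 429307.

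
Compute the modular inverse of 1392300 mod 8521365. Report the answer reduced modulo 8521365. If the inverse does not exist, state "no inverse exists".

no inverse exists

Compute gcd(1392300, 8521365):
8521365 = 6*1392300 + 167565
1392300 = 8*167565 + 51780
167565 = 3*51780 + 12225
51780 = 4*12225 + 2880
12225 = 4*2880 + 705
2880 = 4*705 + 60
705 = 11*60 + 45
60 = 1*45 + 15
45 = 3*15 + 0
gcd(1392300, 8521365) = 15 ≠ 1, so 1392300 has no multiplicative inverse modulo 8521365.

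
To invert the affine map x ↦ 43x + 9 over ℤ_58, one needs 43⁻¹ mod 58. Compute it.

Apply the Euclidean algorithm to 58 and 43:
58 = 1*43 + 15
43 = 2*15 + 13
15 = 1*13 + 2
13 = 6*2 + 1
2 = 2*1 + 0
gcd = 1, so the inverse exists. Back-substitute:
1 = 13 − 6·2
1 = −6·15 + 7·13
1 = 7·43 − 20·15
1 = −20·58 + 27·43
So 43·27 ≡ 1 (mod 58).

27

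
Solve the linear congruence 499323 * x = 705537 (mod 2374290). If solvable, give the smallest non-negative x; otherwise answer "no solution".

First find gcd(499323, 2374290):
2374290 = 4×499323 + 376998
499323 = 1×376998 + 122325
376998 = 3×122325 + 10023
122325 = 12×10023 + 2049
10023 = 4×2049 + 1827
2049 = 1×1827 + 222
1827 = 8×222 + 51
222 = 4×51 + 18
51 = 2×18 + 15
18 = 1×15 + 3
15 = 5×3 + 0
gcd = 3 and 3 | 705537, so solutions exist. Divide through by 3: 166441x ≡ 235179 (mod 791430).
Now find 166441⁻¹ mod 791430:
791430 = 4·166441 + 125666
166441 = 1·125666 + 40775
125666 = 3·40775 + 3341
40775 = 12·3341 + 683
3341 = 4·683 + 609
683 = 1·609 + 74
609 = 8·74 + 17
74 = 4·17 + 6
17 = 2·6 + 5
6 = 1·5 + 1
5 = 5·1 + 0
Back-substitute:
1 = 6 − 5
1 = −17 + 3·6
1 = 3·74 − 13·17
1 = −13·609 + 107·74
1 = 107·683 − 120·609
1 = −120·3341 + 587·683
1 = 587·40775 − 7164·3341
1 = −7164·125666 + 22079·40775
1 = 22079·166441 − 29243·125666
1 = −29243·791430 + 139051·166441
So 166441⁻¹ ≡ 139051 (mod 791430).
Then x ≡ 139051·235179 ≡ 778959 (mod 791430); the smallest non-negative solution is x = 778959.

778959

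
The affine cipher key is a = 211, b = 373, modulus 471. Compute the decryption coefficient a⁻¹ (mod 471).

Run Euclid on (471, 211):
471 = 2*211 + 49
211 = 4*49 + 15
49 = 3*15 + 4
15 = 3*4 + 3
4 = 1*3 + 1
3 = 3*1 + 0
Since gcd(211, 471) = 1, back-substitute to write 1 as a combination:
1 = 4 − 3
1 = −15 + 4·4
1 = 4·49 − 13·15
1 = −13·211 + 56·49
1 = 56·471 − 125·211
So 211·(-125) ≡ 1 (mod 471), and -125 ≡ 346 (mod 471).

346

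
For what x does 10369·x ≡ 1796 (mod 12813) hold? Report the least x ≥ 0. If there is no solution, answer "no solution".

First find gcd(10369, 12813):
12813 = 1*10369 + 2444
10369 = 4*2444 + 593
2444 = 4*593 + 72
593 = 8*72 + 17
72 = 4*17 + 4
17 = 4*4 + 1
4 = 4*1 + 0
gcd = 1, so a unique solution mod 12813 exists.
Back-substitute for the Bézout coefficients:
1 = 17 − 4·4
1 = −4·72 + 17·17
1 = 17·593 − 140·72
1 = −140·2444 + 577·593
1 = 577·10369 − 2448·2444
1 = −2448·12813 + 3025·10369
So 10369·(3025) ≡ 1 (mod 12813), giving 10369⁻¹ ≡ 3025.
x ≡ 10369⁻¹·1796 ≡ 3025·1796 ≡ 188 (mod 12813).

188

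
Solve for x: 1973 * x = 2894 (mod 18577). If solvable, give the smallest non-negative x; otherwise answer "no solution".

First find gcd(1973, 18577):
18577 = 9·1973 + 820
1973 = 2·820 + 333
820 = 2·333 + 154
333 = 2·154 + 25
154 = 6·25 + 4
25 = 6·4 + 1
4 = 4·1 + 0
gcd = 1, so a unique solution mod 18577 exists.
Back-substitute for the Bézout coefficients:
1 = 25 − 6·4
1 = −6·154 + 37·25
1 = 37·333 − 80·154
1 = −80·820 + 197·333
1 = 197·1973 − 474·820
1 = −474·18577 + 4463·1973
So 1973·(4463) ≡ 1 (mod 18577), giving 1973⁻¹ ≡ 4463.
x ≡ 1973⁻¹·2894 ≡ 4463·2894 ≡ 4907 (mod 18577).

4907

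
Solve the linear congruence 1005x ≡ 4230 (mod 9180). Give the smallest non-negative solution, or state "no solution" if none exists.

First find gcd(1005, 9180):
9180 = 9×1005 + 135
1005 = 7×135 + 60
135 = 2×60 + 15
60 = 4×15 + 0
gcd = 15 and 15 | 4230, so solutions exist. Divide through by 15: 67x ≡ 282 (mod 612).
Now find 67⁻¹ mod 612:
612 = 9×67 + 9
67 = 7×9 + 4
9 = 2×4 + 1
4 = 4×1 + 0
Back-substitute:
1 = 9 − 2·4
1 = −2·67 + 15·9
1 = 15·612 − 137·67
So 67·(-137) ≡ 1 (mod 612), i.e. 67⁻¹ ≡ 475.
Then x ≡ 475·282 ≡ 534 (mod 612); the smallest non-negative solution is x = 534.

534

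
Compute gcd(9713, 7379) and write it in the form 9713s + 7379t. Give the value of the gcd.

Repeated division:
9713 = 1*7379 + 2334
7379 = 3*2334 + 377
2334 = 6*377 + 72
377 = 5*72 + 17
72 = 4*17 + 4
17 = 4*4 + 1
4 = 4*1 + 0
gcd(9713, 7379) = 1.
Express as a combination:
1 = 17 − 4·4
1 = −4·72 + 17·17
1 = 17·377 − 89·72
1 = −89·2334 + 551·377
1 = 551·7379 − 1742·2334
1 = −1742·9713 + 2293·7379
So 1 = (-1742)·9713 + (2293)·7379.

1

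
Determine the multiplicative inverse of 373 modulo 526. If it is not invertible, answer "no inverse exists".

55

Extended Euclidean algorithm:
526 = 1×373 + 153
373 = 2×153 + 67
153 = 2×67 + 19
67 = 3×19 + 10
19 = 1×10 + 9
10 = 1×9 + 1
9 = 9×1 + 0
The gcd is 1. Working backward:
1 = 10 − 9
1 = −19 + 2·10
1 = 2·67 − 7·19
1 = −7·153 + 16·67
1 = 16·373 − 39·153
1 = −39·526 + 55·373
So 373·55 ≡ 1 (mod 526).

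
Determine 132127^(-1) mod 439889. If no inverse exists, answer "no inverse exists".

Extended Euclidean algorithm:
439889 = 3×132127 + 43508
132127 = 3×43508 + 1603
43508 = 27×1603 + 227
1603 = 7×227 + 14
227 = 16×14 + 3
14 = 4×3 + 2
3 = 1×2 + 1
2 = 2×1 + 0
Since gcd(132127, 439889) = 1, back-substitute to write 1 as a combination:
1 = 3 − 2
1 = −14 + 5·3
1 = 5·227 − 81·14
1 = −81·1603 + 572·227
1 = 572·43508 − 15525·1603
1 = −15525·132127 + 47147·43508
1 = 47147·439889 − 156966·132127
So 132127·(-156966) ≡ 1 (mod 439889), and -156966 ≡ 282923 (mod 439889).

282923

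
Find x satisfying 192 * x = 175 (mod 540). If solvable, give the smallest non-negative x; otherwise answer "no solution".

gcd(192, 540):
540 = 2×192 + 156
192 = 1×156 + 36
156 = 4×36 + 12
36 = 3×12 + 0
gcd = 12, but 12 ∤ 175, so the congruence has no solution.

no solution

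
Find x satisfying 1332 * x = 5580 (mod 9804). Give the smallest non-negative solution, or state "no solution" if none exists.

First find gcd(1332, 9804):
9804 = 7×1332 + 480
1332 = 2×480 + 372
480 = 1×372 + 108
372 = 3×108 + 48
108 = 2×48 + 12
48 = 4×12 + 0
gcd = 12 and 12 | 5580, so solutions exist. Divide through by 12: 111x ≡ 465 (mod 817).
Now find 111⁻¹ mod 817:
817 = 7*111 + 40
111 = 2*40 + 31
40 = 1*31 + 9
31 = 3*9 + 4
9 = 2*4 + 1
4 = 4*1 + 0
Back-substitute:
1 = 9 − 2·4
1 = −2·31 + 7·9
1 = 7·40 − 9·31
1 = −9·111 + 25·40
1 = 25·817 − 184·111
So 111·(-184) ≡ 1 (mod 817), i.e. 111⁻¹ ≡ 633.
Then x ≡ 633·465 ≡ 225 (mod 817); the smallest non-negative solution is x = 225.

225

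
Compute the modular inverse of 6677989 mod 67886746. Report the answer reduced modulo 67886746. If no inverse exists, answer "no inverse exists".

18070957

Extended Euclidean algorithm:
67886746 = 10*6677989 + 1106856
6677989 = 6*1106856 + 36853
1106856 = 30*36853 + 1266
36853 = 29*1266 + 139
1266 = 9*139 + 15
139 = 9*15 + 4
15 = 3*4 + 3
4 = 1*3 + 1
3 = 3*1 + 0
Since gcd(6677989, 67886746) = 1, back-substitute to write 1 as a combination:
1 = 4 − 3
1 = −15 + 4·4
1 = 4·139 − 37·15
1 = −37·1266 + 337·139
1 = 337·36853 − 9810·1266
1 = −9810·1106856 + 294637·36853
1 = 294637·6677989 − 1777632·1106856
1 = −1777632·67886746 + 18070957·6677989
So 6677989·18070957 ≡ 1 (mod 67886746).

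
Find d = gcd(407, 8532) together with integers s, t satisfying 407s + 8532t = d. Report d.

1

Euclidean algorithm:
8532 = 20·407 + 392
407 = 1·392 + 15
392 = 26·15 + 2
15 = 7·2 + 1
2 = 2·1 + 0
gcd(407, 8532) = 1.
Back-substituting:
1 = 15 − 7·2
1 = −7·392 + 183·15
1 = 183·407 − 190·392
1 = −190·8532 + 3983·407
So 1 = (-190)·8532 + (3983)·407.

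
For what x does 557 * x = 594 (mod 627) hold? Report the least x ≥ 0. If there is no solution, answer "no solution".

First find gcd(557, 627):
627 = 1×557 + 70
557 = 7×70 + 67
70 = 1×67 + 3
67 = 22×3 + 1
3 = 3×1 + 0
gcd = 1, so a unique solution mod 627 exists.
Back-substitute for the Bézout coefficients:
1 = 67 − 22·3
1 = −22·70 + 23·67
1 = 23·557 − 183·70
1 = −183·627 + 206·557
So 557·(206) ≡ 1 (mod 627), giving 557⁻¹ ≡ 206.
x ≡ 557⁻¹·594 ≡ 206·594 ≡ 99 (mod 627).

99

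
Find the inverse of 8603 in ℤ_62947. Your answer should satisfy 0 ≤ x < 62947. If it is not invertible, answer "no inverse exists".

Extended Euclidean algorithm:
62947 = 7*8603 + 2726
8603 = 3*2726 + 425
2726 = 6*425 + 176
425 = 2*176 + 73
176 = 2*73 + 30
73 = 2*30 + 13
30 = 2*13 + 4
13 = 3*4 + 1
4 = 4*1 + 0
Since gcd(8603, 62947) = 1, back-substitute to write 1 as a combination:
1 = 13 − 3·4
1 = −3·30 + 7·13
1 = 7·73 − 17·30
1 = −17·176 + 41·73
1 = 41·425 − 99·176
1 = −99·2726 + 635·425
1 = 635·8603 − 2004·2726
1 = −2004·62947 + 14663·8603
So 8603·14663 ≡ 1 (mod 62947).

14663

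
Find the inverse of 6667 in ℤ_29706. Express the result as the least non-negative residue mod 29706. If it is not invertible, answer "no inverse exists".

8947

gcd(29706, 6667) by repeated division:
29706 = 4*6667 + 3038
6667 = 2*3038 + 591
3038 = 5*591 + 83
591 = 7*83 + 10
83 = 8*10 + 3
10 = 3*3 + 1
3 = 3*1 + 0
gcd = 1, so the inverse exists. Back-substitute:
1 = 10 − 3·3
1 = −3·83 + 25·10
1 = 25·591 − 178·83
1 = −178·3038 + 915·591
1 = 915·6667 − 2008·3038
1 = −2008·29706 + 8947·6667
So 6667·8947 ≡ 1 (mod 29706).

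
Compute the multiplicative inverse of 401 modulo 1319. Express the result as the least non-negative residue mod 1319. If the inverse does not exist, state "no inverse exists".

Run Euclid on (1319, 401):
1319 = 3·401 + 116
401 = 3·116 + 53
116 = 2·53 + 10
53 = 5·10 + 3
10 = 3·3 + 1
3 = 3·1 + 0
Since gcd(401, 1319) = 1, back-substitute to write 1 as a combination:
1 = 10 − 3·3
1 = −3·53 + 16·10
1 = 16·116 − 35·53
1 = −35·401 + 121·116
1 = 121·1319 − 398·401
Thus 401·(-398) ≡ 1 (mod 1319); reducing, -398 mod 1319 = 921.

921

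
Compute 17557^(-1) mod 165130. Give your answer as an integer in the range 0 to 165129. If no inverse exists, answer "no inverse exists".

Extended Euclidean algorithm:
165130 = 9·17557 + 7117
17557 = 2·7117 + 3323
7117 = 2·3323 + 471
3323 = 7·471 + 26
471 = 18·26 + 3
26 = 8·3 + 2
3 = 1·2 + 1
2 = 2·1 + 0
Since gcd(17557, 165130) = 1, back-substitute to write 1 as a combination:
1 = 3 − 2
1 = −26 + 9·3
1 = 9·471 − 163·26
1 = −163·3323 + 1150·471
1 = 1150·7117 − 2463·3323
1 = −2463·17557 + 6076·7117
1 = 6076·165130 − 57147·17557
Hence 17557⁻¹ ≡ -57147 ≡ 107983 (mod 165130).

107983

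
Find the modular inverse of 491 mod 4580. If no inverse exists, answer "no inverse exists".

4011

Apply the Euclidean algorithm to 4580 and 491:
4580 = 9·491 + 161
491 = 3·161 + 8
161 = 20·8 + 1
8 = 8·1 + 0
The gcd is 1. Working backward:
1 = 161 − 20·8
1 = −20·491 + 61·161
1 = 61·4580 − 569·491
Hence 491⁻¹ ≡ -569 ≡ 4011 (mod 4580).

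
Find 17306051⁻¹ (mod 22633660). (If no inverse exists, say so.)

Euclidean algorithm on 22633660, 17306051:
22633660 = 1*17306051 + 5327609
17306051 = 3*5327609 + 1323224
5327609 = 4*1323224 + 34713
1323224 = 38*34713 + 4130
34713 = 8*4130 + 1673
4130 = 2*1673 + 784
1673 = 2*784 + 105
784 = 7*105 + 49
105 = 2*49 + 7
49 = 7*7 + 0
The gcd is 7, not 1, hence no inverse exists.

no inverse exists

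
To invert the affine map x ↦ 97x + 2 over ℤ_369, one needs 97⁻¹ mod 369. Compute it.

Extended Euclidean algorithm:
369 = 3×97 + 78
97 = 1×78 + 19
78 = 4×19 + 2
19 = 9×2 + 1
2 = 2×1 + 0
gcd = 1, so the inverse exists. Back-substitute:
1 = 19 − 9·2
1 = −9·78 + 37·19
1 = 37·97 − 46·78
1 = −46·369 + 175·97
So 97·175 ≡ 1 (mod 369).

175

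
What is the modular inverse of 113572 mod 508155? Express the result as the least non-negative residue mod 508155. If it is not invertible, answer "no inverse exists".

393868

Extended Euclidean algorithm:
508155 = 4×113572 + 53867
113572 = 2×53867 + 5838
53867 = 9×5838 + 1325
5838 = 4×1325 + 538
1325 = 2×538 + 249
538 = 2×249 + 40
249 = 6×40 + 9
40 = 4×9 + 4
9 = 2×4 + 1
4 = 4×1 + 0
gcd = 1, so the inverse exists. Back-substitute:
1 = 9 − 2·4
1 = −2·40 + 9·9
1 = 9·249 − 56·40
1 = −56·538 + 121·249
1 = 121·1325 − 298·538
1 = −298·5838 + 1313·1325
1 = 1313·53867 − 12115·5838
1 = −12115·113572 + 25543·53867
1 = 25543·508155 − 114287·113572
Thus 113572·(-114287) ≡ 1 (mod 508155); reducing, -114287 mod 508155 = 393868.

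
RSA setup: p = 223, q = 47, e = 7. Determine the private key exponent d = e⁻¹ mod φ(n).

φ(n) = (p−1)(q−1) = 222·46 = 10212.
Need d with 7·d ≡ 1 (mod 10212). Apply the extended Euclidean algorithm:
10212 = 1458·7 + 6
7 = 1·6 + 1
6 = 6·1 + 0
Back-substitute:
1 = 7 − 6
1 = −10212 + 1459·7
So 7·1459 ≡ 1 (mod 10212), hence d = 1459.

1459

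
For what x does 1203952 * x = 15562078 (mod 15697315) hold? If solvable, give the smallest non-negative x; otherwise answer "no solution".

First find gcd(1203952, 15697315):
15697315 = 13*1203952 + 45939
1203952 = 26*45939 + 9538
45939 = 4*9538 + 7787
9538 = 1*7787 + 1751
7787 = 4*1751 + 783
1751 = 2*783 + 185
783 = 4*185 + 43
185 = 4*43 + 13
43 = 3*13 + 4
13 = 3*4 + 1
4 = 4*1 + 0
gcd = 1, so a unique solution mod 15697315 exists.
Back-substitute for the Bézout coefficients:
1 = 13 − 3·4
1 = −3·43 + 10·13
1 = 10·185 − 43·43
1 = −43·783 + 182·185
1 = 182·1751 − 407·783
1 = −407·7787 + 1810·1751
1 = 1810·9538 − 2217·7787
1 = −2217·45939 + 10678·9538
1 = 10678·1203952 − 279845·45939
1 = −279845·15697315 + 3648663·1203952
So 1203952·(3648663) ≡ 1 (mod 15697315), giving 1203952⁻¹ ≡ 3648663.
x ≡ 1203952⁻¹·15562078 ≡ 3648663·15562078 ≡ 10858894 (mod 15697315).

10858894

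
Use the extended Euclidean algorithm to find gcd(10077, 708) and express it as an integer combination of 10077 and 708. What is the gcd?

3

Apply Euclid's algorithm to 10077 and 708:
10077 = 14×708 + 165
708 = 4×165 + 48
165 = 3×48 + 21
48 = 2×21 + 6
21 = 3×6 + 3
6 = 2×3 + 0
gcd(10077, 708) = 3.
Express as a combination:
3 = 21 − 3·6
3 = −3·48 + 7·21
3 = 7·165 − 24·48
3 = −24·708 + 103·165
3 = 103·10077 − 1466·708
So 3 = (103)·10077 + (-1466)·708.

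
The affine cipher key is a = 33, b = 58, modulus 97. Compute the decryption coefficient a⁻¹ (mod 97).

gcd(97, 33) by repeated division:
97 = 2·33 + 31
33 = 1·31 + 2
31 = 15·2 + 1
2 = 2·1 + 0
The gcd is 1. Working backward:
1 = 31 − 15·2
1 = −15·33 + 16·31
1 = 16·97 − 47·33
Thus 33·(-47) ≡ 1 (mod 97); reducing, -47 mod 97 = 50.

50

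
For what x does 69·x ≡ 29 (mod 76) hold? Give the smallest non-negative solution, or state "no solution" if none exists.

First find gcd(69, 76):
76 = 1*69 + 7
69 = 9*7 + 6
7 = 1*6 + 1
6 = 6*1 + 0
gcd = 1, so a unique solution mod 76 exists.
Back-substitute for the Bézout coefficients:
1 = 7 − 6
1 = −69 + 10·7
1 = 10·76 − 11·69
So 69·(-11) ≡ 1 (mod 76), giving 69⁻¹ ≡ 65.
x ≡ 69⁻¹·29 ≡ 65·29 ≡ 61 (mod 76).

61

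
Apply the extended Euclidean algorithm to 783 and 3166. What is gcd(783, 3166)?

1

Apply Euclid's algorithm to 3166 and 783:
3166 = 4×783 + 34
783 = 23×34 + 1
34 = 34×1 + 0
gcd(783, 3166) = 1.
Working backward:
1 = 783 − 23·34
1 = −23·3166 + 93·783
So 1 = (-23)·3166 + (93)·783.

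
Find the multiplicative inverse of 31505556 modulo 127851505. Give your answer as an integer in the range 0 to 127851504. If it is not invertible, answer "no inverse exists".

39419671

Apply the Euclidean algorithm to 127851505 and 31505556:
127851505 = 4×31505556 + 1829281
31505556 = 17×1829281 + 407779
1829281 = 4×407779 + 198165
407779 = 2×198165 + 11449
198165 = 17×11449 + 3532
11449 = 3×3532 + 853
3532 = 4×853 + 120
853 = 7×120 + 13
120 = 9×13 + 3
13 = 4×3 + 1
3 = 3×1 + 0
The gcd is 1. Working backward:
1 = 13 − 4·3
1 = −4·120 + 37·13
1 = 37·853 − 263·120
1 = −263·3532 + 1089·853
1 = 1089·11449 − 3530·3532
1 = −3530·198165 + 61099·11449
1 = 61099·407779 − 125728·198165
1 = −125728·1829281 + 564011·407779
1 = 564011·31505556 − 9713915·1829281
1 = −9713915·127851505 + 39419671·31505556
So 31505556·39419671 ≡ 1 (mod 127851505).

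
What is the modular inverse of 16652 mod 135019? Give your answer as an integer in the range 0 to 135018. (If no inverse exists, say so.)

Run Euclid on (135019, 16652):
135019 = 8×16652 + 1803
16652 = 9×1803 + 425
1803 = 4×425 + 103
425 = 4×103 + 13
103 = 7×13 + 12
13 = 1×12 + 1
12 = 12×1 + 0
Since gcd(16652, 135019) = 1, back-substitute to write 1 as a combination:
1 = 13 − 12
1 = −103 + 8·13
1 = 8·425 − 33·103
1 = −33·1803 + 140·425
1 = 140·16652 − 1293·1803
1 = −1293·135019 + 10484·16652
So 16652·10484 ≡ 1 (mod 135019).

10484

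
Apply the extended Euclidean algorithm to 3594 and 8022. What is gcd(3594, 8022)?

6

Euclidean algorithm:
8022 = 2·3594 + 834
3594 = 4·834 + 258
834 = 3·258 + 60
258 = 4·60 + 18
60 = 3·18 + 6
18 = 3·6 + 0
gcd(3594, 8022) = 6.
Working backward:
6 = 60 − 3·18
6 = −3·258 + 13·60
6 = 13·834 − 42·258
6 = −42·3594 + 181·834
6 = 181·8022 − 404·3594
So 6 = (181)·8022 + (-404)·3594.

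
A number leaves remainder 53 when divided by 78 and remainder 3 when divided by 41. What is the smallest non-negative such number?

2627

Write x = 53 + 78·k. Then 78·k ≡ 3 − 53 ≡ 32 (mod 41).
Need 78⁻¹ mod 41. Extended Euclid on (41, 37):
41 = 1×37 + 4
37 = 9×4 + 1
4 = 4×1 + 0
Back-substitute:
1 = 37 − 9·4
1 = −9·41 + 10·37
78⁻¹ ≡ 10 (mod 41), so k ≡ 10·32 ≡ 33 (mod 41).
x = 53 + 78·33 = 2627.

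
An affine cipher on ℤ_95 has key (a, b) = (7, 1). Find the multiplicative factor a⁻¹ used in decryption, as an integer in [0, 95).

68

Extended Euclidean algorithm:
95 = 13·7 + 4
7 = 1·4 + 3
4 = 1·3 + 1
3 = 3·1 + 0
The gcd is 1. Working backward:
1 = 4 − 3
1 = −7 + 2·4
1 = 2·95 − 27·7
Hence 7⁻¹ ≡ -27 ≡ 68 (mod 95).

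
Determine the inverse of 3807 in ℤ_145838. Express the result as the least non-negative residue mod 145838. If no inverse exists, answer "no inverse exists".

54627

Extended Euclidean algorithm:
145838 = 38·3807 + 1172
3807 = 3·1172 + 291
1172 = 4·291 + 8
291 = 36·8 + 3
8 = 2·3 + 2
3 = 1·2 + 1
2 = 2·1 + 0
Since gcd(3807, 145838) = 1, back-substitute to write 1 as a combination:
1 = 3 − 2
1 = −8 + 3·3
1 = 3·291 − 109·8
1 = −109·1172 + 439·291
1 = 439·3807 − 1426·1172
1 = −1426·145838 + 54627·3807
So 3807·54627 ≡ 1 (mod 145838).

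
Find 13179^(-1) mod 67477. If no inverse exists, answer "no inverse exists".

46705

gcd(67477, 13179) by repeated division:
67477 = 5×13179 + 1582
13179 = 8×1582 + 523
1582 = 3×523 + 13
523 = 40×13 + 3
13 = 4×3 + 1
3 = 3×1 + 0
The gcd is 1. Working backward:
1 = 13 − 4·3
1 = −4·523 + 161·13
1 = 161·1582 − 487·523
1 = −487·13179 + 4057·1582
1 = 4057·67477 − 20772·13179
So 13179·(-20772) ≡ 1 (mod 67477), and -20772 ≡ 46705 (mod 67477).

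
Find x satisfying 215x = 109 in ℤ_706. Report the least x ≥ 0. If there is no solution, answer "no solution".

365

First find gcd(215, 706):
706 = 3*215 + 61
215 = 3*61 + 32
61 = 1*32 + 29
32 = 1*29 + 3
29 = 9*3 + 2
3 = 1*2 + 1
2 = 2*1 + 0
gcd = 1, so a unique solution mod 706 exists.
Back-substitute for the Bézout coefficients:
1 = 3 − 2
1 = −29 + 10·3
1 = 10·32 − 11·29
1 = −11·61 + 21·32
1 = 21·215 − 74·61
1 = −74·706 + 243·215
So 215·(243) ≡ 1 (mod 706), giving 215⁻¹ ≡ 243.
x ≡ 215⁻¹·109 ≡ 243·109 ≡ 365 (mod 706).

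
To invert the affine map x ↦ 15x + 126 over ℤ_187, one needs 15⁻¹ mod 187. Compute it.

25

gcd(187, 15) by repeated division:
187 = 12*15 + 7
15 = 2*7 + 1
7 = 7*1 + 0
The gcd is 1. Working backward:
1 = 15 − 2·7
1 = −2·187 + 25·15
So 15·25 ≡ 1 (mod 187).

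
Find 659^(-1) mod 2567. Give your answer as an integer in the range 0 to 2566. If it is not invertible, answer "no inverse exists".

Extended Euclidean algorithm:
2567 = 3*659 + 590
659 = 1*590 + 69
590 = 8*69 + 38
69 = 1*38 + 31
38 = 1*31 + 7
31 = 4*7 + 3
7 = 2*3 + 1
3 = 3*1 + 0
Since gcd(659, 2567) = 1, back-substitute to write 1 as a combination:
1 = 7 − 2·3
1 = −2·31 + 9·7
1 = 9·38 − 11·31
1 = −11·69 + 20·38
1 = 20·590 − 171·69
1 = −171·659 + 191·590
1 = 191·2567 − 744·659
So 659·(-744) ≡ 1 (mod 2567), and -744 ≡ 1823 (mod 2567).

1823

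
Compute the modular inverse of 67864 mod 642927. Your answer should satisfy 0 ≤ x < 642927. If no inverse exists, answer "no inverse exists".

Extended Euclidean algorithm:
642927 = 9×67864 + 32151
67864 = 2×32151 + 3562
32151 = 9×3562 + 93
3562 = 38×93 + 28
93 = 3×28 + 9
28 = 3×9 + 1
9 = 9×1 + 0
Since gcd(67864, 642927) = 1, back-substitute to write 1 as a combination:
1 = 28 − 3·9
1 = −3·93 + 10·28
1 = 10·3562 − 383·93
1 = −383·32151 + 3457·3562
1 = 3457·67864 − 7297·32151
1 = −7297·642927 + 69130·67864
So 67864·69130 ≡ 1 (mod 642927).

69130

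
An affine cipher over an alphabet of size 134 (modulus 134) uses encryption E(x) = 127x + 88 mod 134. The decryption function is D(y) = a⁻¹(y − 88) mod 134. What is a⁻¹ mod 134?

19

Run Euclid on (134, 127):
134 = 1*127 + 7
127 = 18*7 + 1
7 = 7*1 + 0
The gcd is 1. Working backward:
1 = 127 − 18·7
1 = −18·134 + 19·127
So 127·19 ≡ 1 (mod 134).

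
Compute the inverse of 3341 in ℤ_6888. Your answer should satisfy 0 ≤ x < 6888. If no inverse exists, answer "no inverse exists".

Extended Euclidean algorithm:
6888 = 2*3341 + 206
3341 = 16*206 + 45
206 = 4*45 + 26
45 = 1*26 + 19
26 = 1*19 + 7
19 = 2*7 + 5
7 = 1*5 + 2
5 = 2*2 + 1
2 = 2*1 + 0
The gcd is 1. Working backward:
1 = 5 − 2·2
1 = −2·7 + 3·5
1 = 3·19 − 8·7
1 = −8·26 + 11·19
1 = 11·45 − 19·26
1 = −19·206 + 87·45
1 = 87·3341 − 1411·206
1 = −1411·6888 + 2909·3341
So 3341·2909 ≡ 1 (mod 6888).

2909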